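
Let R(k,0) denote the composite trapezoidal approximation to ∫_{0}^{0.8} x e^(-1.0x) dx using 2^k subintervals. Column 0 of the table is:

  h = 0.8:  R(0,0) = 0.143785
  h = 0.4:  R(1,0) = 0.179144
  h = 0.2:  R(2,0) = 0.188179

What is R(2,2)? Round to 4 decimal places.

Richardson extrapolation on the trapezoidal column (denominator 4−1=3):
R(1,1) = (4·0.179144 − 0.143785) / 3 = 0.190930
R(2,1) = (4·0.188179 − 0.179144) / 3 = 0.191191
R(2,2) = 0.191191 + (0.191191 − 0.190930)/15 = 0.191208

0.1912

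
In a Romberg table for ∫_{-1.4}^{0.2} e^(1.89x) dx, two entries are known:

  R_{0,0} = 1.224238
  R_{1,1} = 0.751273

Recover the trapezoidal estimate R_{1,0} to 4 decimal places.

From R_{1,1} = (4·R_{1,0} − R_{0,0})/3, solve for R_{1,0}:
4·R_{1,0} = 3·0.751273 + 1.224238 = 3.478057
R_{1,0} = 0.869514

0.8695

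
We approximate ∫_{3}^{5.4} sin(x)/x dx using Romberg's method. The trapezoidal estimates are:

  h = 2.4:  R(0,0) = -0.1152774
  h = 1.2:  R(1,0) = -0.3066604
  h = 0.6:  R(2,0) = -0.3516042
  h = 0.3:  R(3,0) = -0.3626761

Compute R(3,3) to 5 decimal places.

Richardson extrapolation on the trapezoidal column (denominator 4−1=3):
R(1,1) = -0.3066604 + (-0.3066604 − (-0.1152774))/3 = -0.3704547
R(2,1) = -0.3516042 + (-0.3516042 − (-0.3066604))/3 = -0.3665855
R(3,1) = -0.3626761 + (-0.3626761 − (-0.3516042))/3 = -0.3663667
R(2,2) = -0.3665855 + (-0.3665855 − (-0.3704547))/15 = -0.3663276
R(3,2) = (16·(-0.3663667) − (-0.3665855)) / 15 = -0.3663521
R(3,3) = (64·(-0.3663521) − (-0.3663276)) / 63 = -0.3663525

-0.36635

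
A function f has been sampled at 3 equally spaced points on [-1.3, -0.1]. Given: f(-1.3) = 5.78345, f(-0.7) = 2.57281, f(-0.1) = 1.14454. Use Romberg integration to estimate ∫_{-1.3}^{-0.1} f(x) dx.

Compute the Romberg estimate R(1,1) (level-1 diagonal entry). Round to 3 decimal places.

3.444

R(0,0) (trapezoid, 1 panel, h=1.2000): 4.15679
R(1,0) (trapezoid, 2 panels, h=0.6000): 3.62208
R(1,1) = 3.62208 + (3.62208 − 4.15679)/3 = 3.44384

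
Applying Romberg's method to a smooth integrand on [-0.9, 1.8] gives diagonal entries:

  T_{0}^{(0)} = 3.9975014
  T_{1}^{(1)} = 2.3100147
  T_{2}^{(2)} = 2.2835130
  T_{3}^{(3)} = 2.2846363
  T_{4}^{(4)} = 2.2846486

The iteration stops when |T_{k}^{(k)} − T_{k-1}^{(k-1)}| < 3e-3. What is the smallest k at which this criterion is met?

k = 3

|T_{1}^{(1)} − T_{0}^{(0)}| = 1.6874867 ≥ 3e-3
|T_{2}^{(2)} − T_{1}^{(1)}| = 0.0265017 ≥ 3e-3
|T_{3}^{(3)} − T_{2}^{(2)}| = 0.0011233 < 3e-3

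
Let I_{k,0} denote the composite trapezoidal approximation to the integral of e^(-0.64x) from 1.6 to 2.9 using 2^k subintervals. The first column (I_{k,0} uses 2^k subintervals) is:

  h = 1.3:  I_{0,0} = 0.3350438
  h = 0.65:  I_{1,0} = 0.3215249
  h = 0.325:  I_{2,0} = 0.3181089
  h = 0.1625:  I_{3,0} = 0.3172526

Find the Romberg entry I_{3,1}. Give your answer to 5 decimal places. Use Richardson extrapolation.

I_{3,1} = 0.3172526 + (0.3172526 − 0.3181089)/3 = 0.3169672

0.31697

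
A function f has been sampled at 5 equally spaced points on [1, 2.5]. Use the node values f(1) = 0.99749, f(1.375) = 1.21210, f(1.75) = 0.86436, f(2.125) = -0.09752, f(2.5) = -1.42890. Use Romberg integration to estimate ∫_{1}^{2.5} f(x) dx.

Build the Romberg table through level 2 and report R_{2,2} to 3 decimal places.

R_{0,0} (trapezoid, 1 panel, h=1.5000): -0.32356
R_{1,0} (trapezoid, 2 panels, h=0.7500): 0.48649
R_{2,0} (trapezoid, 4 panels, h=0.3750): 0.66121
R_{1,1} = 0.48649 + (0.48649 − (-0.32356))/3 = 0.75651
R_{2,1} = 0.66121 + (0.66121 − 0.48649)/3 = 0.71945
R_{2,2} = 0.71945 + (0.71945 − 0.75651)/15 = 0.71698

0.717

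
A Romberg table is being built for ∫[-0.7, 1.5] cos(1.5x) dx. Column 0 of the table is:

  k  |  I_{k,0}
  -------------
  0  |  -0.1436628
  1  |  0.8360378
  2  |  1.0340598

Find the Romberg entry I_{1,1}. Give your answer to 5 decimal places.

Richardson extrapolation on the trapezoidal column (denominator 4−1=3):
I_{1,1} = 0.8360378 + (0.8360378 − (-0.1436628))/3 = 1.1626047

1.16260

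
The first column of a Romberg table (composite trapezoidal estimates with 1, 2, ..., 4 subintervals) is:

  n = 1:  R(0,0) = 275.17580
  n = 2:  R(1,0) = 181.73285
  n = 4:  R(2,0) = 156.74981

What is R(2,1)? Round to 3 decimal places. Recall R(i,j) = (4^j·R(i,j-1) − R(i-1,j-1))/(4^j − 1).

Richardson extrapolation on the trapezoidal column (denominator 4−1=3):
R(2,1) = (4·156.74981 − 181.73285) / 3 = 148.42213
(Column j=1 coincides with Simpson's rule on the same nodes.)

148.422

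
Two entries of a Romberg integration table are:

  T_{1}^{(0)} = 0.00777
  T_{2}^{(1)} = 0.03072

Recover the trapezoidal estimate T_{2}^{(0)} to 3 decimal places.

From T_{2}^{(1)} = (4·T_{2}^{(0)} − T_{1}^{(0)})/3, solve for T_{2}^{(0)}:
4·T_{2}^{(0)} = 3·0.03072 + 0.00777 = 0.09993
T_{2}^{(0)} = 0.02498

0.025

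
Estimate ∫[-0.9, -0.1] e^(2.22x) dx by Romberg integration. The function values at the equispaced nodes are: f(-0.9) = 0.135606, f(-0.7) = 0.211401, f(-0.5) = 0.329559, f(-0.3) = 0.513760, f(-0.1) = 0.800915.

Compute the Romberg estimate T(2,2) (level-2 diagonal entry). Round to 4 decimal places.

T(0,0) (trapezoid, 1 panel, h=0.8000): 0.374608
T(1,0) (trapezoid, 2 panels, h=0.4000): 0.319128
T(2,0) (trapezoid, 4 panels, h=0.2000): 0.304596
T(1,1) = 0.319128 + (0.319128 − 0.374608)/3 = 0.300635
T(2,1) = 0.304596 + (0.304596 − 0.319128)/3 = 0.299752
T(2,2) = 0.299752 + (0.299752 − 0.300635)/15 = 0.299693

0.2997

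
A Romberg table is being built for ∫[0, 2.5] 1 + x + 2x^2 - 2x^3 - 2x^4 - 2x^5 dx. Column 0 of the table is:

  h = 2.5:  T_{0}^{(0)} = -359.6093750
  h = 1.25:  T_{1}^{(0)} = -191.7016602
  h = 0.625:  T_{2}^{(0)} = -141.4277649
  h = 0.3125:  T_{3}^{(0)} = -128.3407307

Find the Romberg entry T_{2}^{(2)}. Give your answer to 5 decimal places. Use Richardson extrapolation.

Richardson extrapolation on the trapezoidal column (denominator 4−1=3):
T_{1}^{(1)} = (4·(-191.7016602) − (-359.6093750)) / 3 = -135.7324219
T_{2}^{(1)} = (4·(-141.4277649) − (-191.7016602)) / 3 = -124.6697998
T_{2}^{(2)} = -124.6697998 + (-124.6697998 − (-135.7324219))/15 = -123.9322917

-123.93229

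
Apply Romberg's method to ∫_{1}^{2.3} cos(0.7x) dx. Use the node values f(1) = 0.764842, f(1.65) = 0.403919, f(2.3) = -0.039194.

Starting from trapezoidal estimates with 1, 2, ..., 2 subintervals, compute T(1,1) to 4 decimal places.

T(0,0) (trapezoid, 1 panel, h=1.3000): 0.471671
T(1,0) (trapezoid, 2 panels, h=0.6500): 0.498383
T(1,1) = 0.498383 + (0.498383 − 0.471671)/3 = 0.507287

0.5073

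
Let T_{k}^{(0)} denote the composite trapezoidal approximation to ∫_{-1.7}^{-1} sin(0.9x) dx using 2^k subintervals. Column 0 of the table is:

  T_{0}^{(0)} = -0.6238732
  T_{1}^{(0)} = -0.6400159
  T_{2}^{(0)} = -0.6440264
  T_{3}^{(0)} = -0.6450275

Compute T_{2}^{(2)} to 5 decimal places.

Richardson extrapolation on the trapezoidal column (denominator 4−1=3):
T_{1}^{(1)} = -0.6400159 + (-0.6400159 − (-0.6238732))/3 = -0.6453968
T_{2}^{(1)} = -0.6440264 + (-0.6440264 − (-0.6400159))/3 = -0.6453632
T_{2}^{(2)} = -0.6453632 + (-0.6453632 − (-0.6453968))/15 = -0.6453610

-0.64536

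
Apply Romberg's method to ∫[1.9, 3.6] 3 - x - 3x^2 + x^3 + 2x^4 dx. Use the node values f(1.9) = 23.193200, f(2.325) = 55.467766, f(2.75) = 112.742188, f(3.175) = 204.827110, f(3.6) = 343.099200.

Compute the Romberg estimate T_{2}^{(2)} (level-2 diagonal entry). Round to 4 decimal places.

T_{0}^{(0)} (trapezoid, 1 panel, h=1.7000): 311.348540
T_{1}^{(0)} (trapezoid, 2 panels, h=0.8500): 251.505130
T_{2}^{(0)} (trapezoid, 4 panels, h=0.4250): 236.377887
T_{1}^{(1)} = 251.505130 + (251.505130 − 311.348540)/3 = 231.557327
T_{2}^{(1)} = 236.377887 + (236.377887 − 251.505130)/3 = 231.335473
T_{2}^{(2)} = 231.335473 + (231.335473 − 231.557327)/15 = 231.320683

231.3207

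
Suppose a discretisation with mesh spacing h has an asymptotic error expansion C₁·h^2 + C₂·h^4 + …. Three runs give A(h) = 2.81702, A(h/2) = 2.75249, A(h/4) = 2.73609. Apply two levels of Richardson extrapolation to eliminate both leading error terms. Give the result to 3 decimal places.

First eliminate the h^2 term (factor 2^2 = 4):
  B₁ = (4·2.75249 − 2.81702)/3 = 2.73098
  B₂ = (4·2.73609 − 2.75249)/3 = 2.73062
Then eliminate the h^4 term (factor 2^4 = 16):
  (16·2.73062 − 2.73098)/15 = 2.73060

2.731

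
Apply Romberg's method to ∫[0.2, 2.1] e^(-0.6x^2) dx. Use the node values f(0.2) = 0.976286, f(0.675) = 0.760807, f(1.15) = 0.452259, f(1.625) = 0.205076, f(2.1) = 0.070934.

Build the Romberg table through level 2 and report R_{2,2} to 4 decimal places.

0.9218

R_{0,0} (trapezoid, 1 panel, h=1.9000): 0.994859
R_{1,0} (trapezoid, 2 panels, h=0.9500): 0.927076
R_{2,0} (trapezoid, 4 panels, h=0.4750): 0.922332
R_{1,1} = 0.927076 + (0.927076 − 0.994859)/3 = 0.904482
R_{2,1} = 0.922332 + (0.922332 − 0.927076)/3 = 0.920751
R_{2,2} = 0.920751 + (0.920751 − 0.904482)/15 = 0.921836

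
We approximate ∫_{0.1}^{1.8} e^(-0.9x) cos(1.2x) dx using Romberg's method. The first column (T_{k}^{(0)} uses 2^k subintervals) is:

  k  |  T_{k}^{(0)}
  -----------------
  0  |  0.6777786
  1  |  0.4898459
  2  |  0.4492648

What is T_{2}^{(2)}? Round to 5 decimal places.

Richardson extrapolation on the trapezoidal column (denominator 4−1=3):
T_{1}^{(1)} = (4·0.4898459 − 0.6777786) / 3 = 0.4272017
T_{2}^{(1)} = 0.4492648 + (0.4492648 − 0.4898459)/3 = 0.4357378
T_{2}^{(2)} = 0.4357378 + (0.4357378 − 0.4272017)/15 = 0.4363069

0.43631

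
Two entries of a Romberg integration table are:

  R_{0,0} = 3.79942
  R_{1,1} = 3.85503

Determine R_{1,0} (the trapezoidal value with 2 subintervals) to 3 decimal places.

From R_{1,1} = (4·R_{1,0} − R_{0,0})/3, solve for R_{1,0}:
4·R_{1,0} = 3·3.85503 + 3.79942 = 15.36451
R_{1,0} = 3.84113

3.841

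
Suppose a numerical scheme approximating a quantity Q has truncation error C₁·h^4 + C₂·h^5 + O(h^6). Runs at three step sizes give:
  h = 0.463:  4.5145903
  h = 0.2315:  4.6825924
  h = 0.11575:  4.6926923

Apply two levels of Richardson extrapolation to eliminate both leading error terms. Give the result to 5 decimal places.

4.69335

First eliminate the h^4 term (factor 2^4 = 16):
  B₁ = (16·4.6825924 − 4.5145903)/15 = 4.6937925
  B₂ = (16·4.6926923 − 4.6825924)/15 = 4.6933656
Then eliminate the h^5 term (factor 2^5 = 32):
  (32·4.6933656 − 4.6937925)/31 = 4.6933518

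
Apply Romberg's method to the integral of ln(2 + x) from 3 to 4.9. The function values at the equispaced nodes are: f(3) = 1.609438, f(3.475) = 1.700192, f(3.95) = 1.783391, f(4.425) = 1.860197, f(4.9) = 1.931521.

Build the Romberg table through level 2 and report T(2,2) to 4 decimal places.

3.3803

T(0,0) (trapezoid, 1 panel, h=1.9000): 3.363911
T(1,0) (trapezoid, 2 panels, h=0.9500): 3.376177
T(2,0) (trapezoid, 4 panels, h=0.4750): 3.379273
T(1,1) = 3.376177 + (3.376177 − 3.363911)/3 = 3.380266
T(2,1) = 3.379273 + (3.379273 − 3.376177)/3 = 3.380305
T(2,2) = 3.380305 + (3.380305 − 3.380266)/15 = 3.380308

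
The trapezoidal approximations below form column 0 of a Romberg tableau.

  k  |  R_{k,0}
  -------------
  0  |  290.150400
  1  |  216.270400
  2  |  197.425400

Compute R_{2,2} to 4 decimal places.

191.1104

Richardson extrapolation on the trapezoidal column (denominator 4−1=3):
R_{1,1} = 216.270400 + (216.270400 − 290.150400)/3 = 191.643733
R_{2,1} = (4·197.425400 − 216.270400) / 3 = 191.143733
R_{2,2} = (16·191.143733 − 191.643733) / 15 = 191.110400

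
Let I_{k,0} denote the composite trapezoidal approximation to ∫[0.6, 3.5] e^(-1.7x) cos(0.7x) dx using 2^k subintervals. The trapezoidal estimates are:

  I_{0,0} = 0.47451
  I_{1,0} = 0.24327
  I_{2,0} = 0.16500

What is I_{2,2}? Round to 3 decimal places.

0.137

I_{1,1} = 0.24327 + (0.24327 − 0.47451)/3 = 0.16619
I_{2,1} = 0.16500 + (0.16500 − 0.24327)/3 = 0.13891
I_{2,2} = (16·0.13891 − 0.16619) / 15 = 0.13709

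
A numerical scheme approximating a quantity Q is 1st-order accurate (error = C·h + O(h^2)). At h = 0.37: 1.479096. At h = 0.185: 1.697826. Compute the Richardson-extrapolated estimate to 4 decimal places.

The leading error scales as h; refining by a factor of 2 reduces it by 2^1 = 2.
Extrapolated value = (2·A(h/2) − A(h)) / (2 − 1)
= (2·1.697826 − 1.479096) / 1
= 1.916556 / 1 = 1.916556

1.9166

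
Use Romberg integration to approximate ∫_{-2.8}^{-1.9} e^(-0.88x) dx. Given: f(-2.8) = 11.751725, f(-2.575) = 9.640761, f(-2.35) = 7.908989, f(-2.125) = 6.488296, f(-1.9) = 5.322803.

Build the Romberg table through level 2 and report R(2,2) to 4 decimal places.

7.3056

R(0,0) (trapezoid, 1 panel, h=0.9000): 7.683538
R(1,0) (trapezoid, 2 panels, h=0.4500): 7.400814
R(2,0) (trapezoid, 4 panels, h=0.2250): 7.329445
R(1,1) = 7.400814 + (7.400814 − 7.683538)/3 = 7.306573
R(2,1) = 7.329445 + (7.329445 − 7.400814)/3 = 7.305655
R(2,2) = 7.305655 + (7.305655 − 7.306573)/15 = 7.305594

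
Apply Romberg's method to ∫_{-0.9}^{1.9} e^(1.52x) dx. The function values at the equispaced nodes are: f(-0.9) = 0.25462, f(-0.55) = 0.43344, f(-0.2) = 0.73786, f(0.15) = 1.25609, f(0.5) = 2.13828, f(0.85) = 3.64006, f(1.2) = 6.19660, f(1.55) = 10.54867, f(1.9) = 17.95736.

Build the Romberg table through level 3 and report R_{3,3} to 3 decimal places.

R_{0,0} (trapezoid, 1 panel, h=2.8000): 25.49677
R_{1,0} (trapezoid, 2 panels, h=1.4000): 15.74198
R_{2,0} (trapezoid, 4 panels, h=0.7000): 12.72511
R_{3,0} (trapezoid, 8 panels, h=0.3500): 11.91995
R_{1,1} = 15.74198 + (15.74198 − 25.49677)/3 = 12.49038
R_{2,1} = 12.72511 + (12.72511 − 15.74198)/3 = 11.71949
R_{3,1} = 11.91995 + (11.91995 − 12.72511)/3 = 11.65156
R_{2,2} = 11.71949 + (11.71949 − 12.49038)/15 = 11.66810
R_{3,2} = 11.65156 + (11.65156 − 11.71949)/15 = 11.64703
R_{3,3} = 11.64703 + (11.64703 − 11.66810)/63 = 11.64670

11.647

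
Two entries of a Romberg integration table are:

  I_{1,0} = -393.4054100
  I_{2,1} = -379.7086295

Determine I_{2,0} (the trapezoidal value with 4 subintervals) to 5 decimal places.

-383.13282

From I_{2,1} = (4·I_{2,0} − I_{1,0})/3, solve for I_{2,0}:
4·I_{2,0} = 3·(-379.7086295) + (-393.4054100) = -1532.5312985
I_{2,0} = -383.1328246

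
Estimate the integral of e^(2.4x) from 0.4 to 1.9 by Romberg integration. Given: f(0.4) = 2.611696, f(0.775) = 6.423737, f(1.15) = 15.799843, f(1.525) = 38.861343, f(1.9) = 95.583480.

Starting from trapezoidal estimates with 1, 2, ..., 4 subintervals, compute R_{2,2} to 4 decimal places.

38.7681

R_{0,0} (trapezoid, 1 panel, h=1.5000): 73.646382
R_{1,0} (trapezoid, 2 panels, h=0.7500): 48.673073
R_{2,0} (trapezoid, 4 panels, h=0.3750): 41.318442
R_{1,1} = 48.673073 + (48.673073 − 73.646382)/3 = 40.348637
R_{2,1} = 41.318442 + (41.318442 − 48.673073)/3 = 38.866898
R_{2,2} = 38.866898 + (38.866898 − 40.348637)/15 = 38.768115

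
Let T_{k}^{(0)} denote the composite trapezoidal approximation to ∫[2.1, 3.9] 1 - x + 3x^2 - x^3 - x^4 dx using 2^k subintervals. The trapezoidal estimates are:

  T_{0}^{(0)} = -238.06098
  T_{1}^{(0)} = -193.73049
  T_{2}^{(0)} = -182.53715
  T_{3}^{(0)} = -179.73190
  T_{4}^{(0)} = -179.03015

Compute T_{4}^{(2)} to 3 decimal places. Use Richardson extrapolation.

-178.796

Richardson extrapolation on the trapezoidal column (denominator 4−1=3):
T_{3}^{(1)} = (4·(-179.73190) − (-182.53715)) / 3 = -178.79682
T_{4}^{(1)} = (4·(-179.03015) − (-179.73190)) / 3 = -178.79623
T_{4}^{(2)} = -178.79623 + (-178.79623 − (-178.79682))/15 = -178.79619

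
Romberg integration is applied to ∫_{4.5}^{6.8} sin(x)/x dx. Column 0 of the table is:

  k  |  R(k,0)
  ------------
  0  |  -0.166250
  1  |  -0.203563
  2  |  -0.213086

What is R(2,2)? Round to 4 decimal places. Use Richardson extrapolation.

-0.2163

Richardson extrapolation on the trapezoidal column (denominator 4−1=3):
R(1,1) = -0.203563 + (-0.203563 − (-0.166250))/3 = -0.216001
R(2,1) = -0.213086 + (-0.213086 − (-0.203563))/3 = -0.216260
R(2,2) = (16·(-0.216260) − (-0.216001)) / 15 = -0.216277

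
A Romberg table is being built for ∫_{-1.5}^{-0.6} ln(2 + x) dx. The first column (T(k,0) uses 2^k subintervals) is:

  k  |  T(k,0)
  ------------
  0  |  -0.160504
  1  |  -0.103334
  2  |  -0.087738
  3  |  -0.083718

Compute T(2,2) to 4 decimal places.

T(1,1) = -0.103334 + (-0.103334 − (-0.160504))/3 = -0.084277
T(2,1) = -0.087738 + (-0.087738 − (-0.103334))/3 = -0.082539
T(2,2) = -0.082539 + (-0.082539 − (-0.084277))/15 = -0.082423

-0.0824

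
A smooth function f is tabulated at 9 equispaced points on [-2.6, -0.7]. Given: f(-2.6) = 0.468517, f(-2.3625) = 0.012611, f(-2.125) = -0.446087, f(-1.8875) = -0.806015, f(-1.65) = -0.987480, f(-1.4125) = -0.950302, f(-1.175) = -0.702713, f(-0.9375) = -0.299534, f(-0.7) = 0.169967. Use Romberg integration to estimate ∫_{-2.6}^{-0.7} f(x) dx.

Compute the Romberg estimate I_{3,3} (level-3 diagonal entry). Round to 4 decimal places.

I_{0,0} (trapezoid, 1 panel, h=1.9000): 0.606560
I_{1,0} (trapezoid, 2 panels, h=0.9500): -0.634826
I_{2,0} (trapezoid, 4 panels, h=0.4750): -0.863093
I_{3,0} (trapezoid, 8 panels, h=0.2375): -0.916816
I_{1,1} = -0.634826 + (-0.634826 − 0.606560)/3 = -1.048621
I_{2,1} = -0.863093 + (-0.863093 − (-0.634826))/3 = -0.939182
I_{3,1} = -0.916816 + (-0.916816 − (-0.863093))/3 = -0.934724
I_{2,2} = -0.939182 + (-0.939182 − (-1.048621))/15 = -0.931886
I_{3,2} = -0.934724 + (-0.934724 − (-0.939182))/15 = -0.934427
I_{3,3} = -0.934427 + (-0.934427 − (-0.931886))/63 = -0.934467

-0.9345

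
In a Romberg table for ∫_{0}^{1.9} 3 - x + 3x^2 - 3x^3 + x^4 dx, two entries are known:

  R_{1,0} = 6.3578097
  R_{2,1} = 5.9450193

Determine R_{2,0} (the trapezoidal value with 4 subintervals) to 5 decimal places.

From R_{2,1} = (4·R_{2,0} − R_{1,0})/3, solve for R_{2,0}:
4·R_{2,0} = 3·5.9450193 + 6.3578097 = 24.1928676
R_{2,0} = 6.0482169

6.04822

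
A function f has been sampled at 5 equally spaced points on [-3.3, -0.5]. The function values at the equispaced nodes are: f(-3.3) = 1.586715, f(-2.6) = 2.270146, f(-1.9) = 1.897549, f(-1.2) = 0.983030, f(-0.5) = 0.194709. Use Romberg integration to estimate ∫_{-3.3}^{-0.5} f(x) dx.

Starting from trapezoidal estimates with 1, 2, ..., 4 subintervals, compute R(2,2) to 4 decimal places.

R(0,0) (trapezoid, 1 panel, h=2.8000): 2.493994
R(1,0) (trapezoid, 2 panels, h=1.4000): 3.903565
R(2,0) (trapezoid, 4 panels, h=0.7000): 4.229006
R(1,1) = 3.903565 + (3.903565 − 2.493994)/3 = 4.373422
R(2,1) = 4.229006 + (4.229006 − 3.903565)/3 = 4.337486
R(2,2) = 4.337486 + (4.337486 − 4.373422)/15 = 4.335090

4.3351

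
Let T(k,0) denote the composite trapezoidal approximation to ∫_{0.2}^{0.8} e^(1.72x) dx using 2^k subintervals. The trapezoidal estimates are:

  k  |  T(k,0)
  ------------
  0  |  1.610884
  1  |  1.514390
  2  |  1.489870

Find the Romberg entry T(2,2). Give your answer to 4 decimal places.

Richardson extrapolation on the trapezoidal column (denominator 4−1=3):
T(1,1) = (4·1.514390 − 1.610884) / 3 = 1.482225
T(2,1) = (4·1.489870 − 1.514390) / 3 = 1.481697
T(2,2) = (16·1.481697 − 1.482225) / 15 = 1.481662

1.4817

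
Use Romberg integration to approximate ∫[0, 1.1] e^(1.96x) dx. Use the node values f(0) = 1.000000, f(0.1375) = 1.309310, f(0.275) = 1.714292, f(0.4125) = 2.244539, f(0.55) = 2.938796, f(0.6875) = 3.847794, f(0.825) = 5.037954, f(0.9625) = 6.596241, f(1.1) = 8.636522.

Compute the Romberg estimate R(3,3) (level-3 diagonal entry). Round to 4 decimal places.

3.8962

R(0,0) (trapezoid, 1 panel, h=1.1000): 5.300087
R(1,0) (trapezoid, 2 panels, h=0.5500): 4.266381
R(2,0) (trapezoid, 4 panels, h=0.2750): 3.990058
R(3,0) (trapezoid, 8 panels, h=0.1375): 3.919738
R(1,1) = 4.266381 + (4.266381 − 5.300087)/3 = 3.921812
R(2,1) = 3.990058 + (3.990058 − 4.266381)/3 = 3.897950
R(3,1) = 3.919738 + (3.919738 − 3.990058)/3 = 3.896298
R(2,2) = 3.897950 + (3.897950 − 3.921812)/15 = 3.896359
R(3,2) = 3.896298 + (3.896298 − 3.897950)/15 = 3.896188
R(3,3) = 3.896188 + (3.896188 − 3.896359)/63 = 3.896185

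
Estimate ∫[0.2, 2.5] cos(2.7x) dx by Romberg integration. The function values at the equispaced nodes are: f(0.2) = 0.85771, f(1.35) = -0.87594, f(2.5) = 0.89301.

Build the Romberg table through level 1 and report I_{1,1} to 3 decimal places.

I_{0,0} (trapezoid, 1 panel, h=2.3000): 2.01333
I_{1,0} (trapezoid, 2 panels, h=1.1500): -0.00067
I_{1,1} = -0.00067 + (-0.00067 − 2.01333)/3 = -0.67200

-0.672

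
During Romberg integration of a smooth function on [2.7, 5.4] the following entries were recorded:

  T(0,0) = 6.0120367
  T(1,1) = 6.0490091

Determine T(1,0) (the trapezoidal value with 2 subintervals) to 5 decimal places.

6.03977

From T(1,1) = (4·T(1,0) − T(0,0))/3, solve for T(1,0):
4·T(1,0) = 3·6.0490091 + 6.0120367 = 24.1590640
T(1,0) = 6.0397660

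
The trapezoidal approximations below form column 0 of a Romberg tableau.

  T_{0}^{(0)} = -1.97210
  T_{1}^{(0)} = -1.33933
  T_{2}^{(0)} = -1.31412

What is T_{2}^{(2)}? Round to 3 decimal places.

T_{1}^{(1)} = (4·(-1.33933) − (-1.97210)) / 3 = -1.12841
T_{2}^{(1)} = -1.31412 + (-1.31412 − (-1.33933))/3 = -1.30572
T_{2}^{(2)} = (16·(-1.30572) − (-1.12841)) / 15 = -1.31754
(Column j=1 coincides with Simpson's rule on the same nodes.)

-1.318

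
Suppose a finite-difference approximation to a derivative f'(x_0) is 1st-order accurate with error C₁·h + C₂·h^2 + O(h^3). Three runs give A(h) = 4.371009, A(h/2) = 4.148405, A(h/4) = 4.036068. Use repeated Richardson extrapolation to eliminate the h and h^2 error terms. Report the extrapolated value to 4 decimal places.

First eliminate the h term (factor 2^1 = 2):
  B₁ = (2·4.148405 − 4.371009)/1 = 3.925801
  B₂ = (2·4.036068 − 4.148405)/1 = 3.923731
Then eliminate the h^2 term (factor 2^2 = 4):
  (4·3.923731 − 3.925801)/3 = 3.923041

3.9230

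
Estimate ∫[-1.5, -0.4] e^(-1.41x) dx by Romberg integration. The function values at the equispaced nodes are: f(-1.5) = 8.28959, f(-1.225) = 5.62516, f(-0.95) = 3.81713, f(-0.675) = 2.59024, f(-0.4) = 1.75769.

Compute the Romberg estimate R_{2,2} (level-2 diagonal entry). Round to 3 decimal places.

R_{0,0} (trapezoid, 1 panel, h=1.1000): 5.52600
R_{1,0} (trapezoid, 2 panels, h=0.5500): 4.86242
R_{2,0} (trapezoid, 4 panels, h=0.2750): 4.69045
R_{1,1} = 4.86242 + (4.86242 − 5.52600)/3 = 4.64123
R_{2,1} = 4.69045 + (4.69045 − 4.86242)/3 = 4.63313
R_{2,2} = 4.63313 + (4.63313 − 4.64123)/15 = 4.63259

4.633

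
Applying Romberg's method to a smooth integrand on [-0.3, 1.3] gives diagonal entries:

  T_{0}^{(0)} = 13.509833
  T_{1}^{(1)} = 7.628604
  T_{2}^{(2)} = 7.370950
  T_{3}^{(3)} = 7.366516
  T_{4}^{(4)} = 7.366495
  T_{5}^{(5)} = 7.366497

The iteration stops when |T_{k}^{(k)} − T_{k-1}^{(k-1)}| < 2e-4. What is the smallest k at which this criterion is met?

|T_{1}^{(1)} − T_{0}^{(0)}| = 5.881229 ≥ 2e-4
|T_{2}^{(2)} − T_{1}^{(1)}| = 0.257654 ≥ 2e-4
|T_{3}^{(3)} − T_{2}^{(2)}| = 0.004434 ≥ 2e-4
|T_{4}^{(4)} − T_{3}^{(3)}| = 0.000021 < 2e-4

k = 4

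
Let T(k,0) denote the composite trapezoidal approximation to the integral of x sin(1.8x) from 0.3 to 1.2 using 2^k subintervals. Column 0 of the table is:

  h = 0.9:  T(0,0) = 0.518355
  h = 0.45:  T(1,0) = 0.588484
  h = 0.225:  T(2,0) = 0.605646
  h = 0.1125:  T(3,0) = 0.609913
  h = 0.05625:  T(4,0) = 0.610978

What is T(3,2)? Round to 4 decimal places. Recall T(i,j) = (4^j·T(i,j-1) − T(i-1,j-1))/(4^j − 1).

0.6113

T(2,1) = (4·0.605646 − 0.588484) / 3 = 0.611367
T(3,1) = 0.609913 + (0.609913 − 0.605646)/3 = 0.611335
T(3,2) = (16·0.611335 − 0.611367) / 15 = 0.611333
(Column j=1 coincides with Simpson's rule on the same nodes.)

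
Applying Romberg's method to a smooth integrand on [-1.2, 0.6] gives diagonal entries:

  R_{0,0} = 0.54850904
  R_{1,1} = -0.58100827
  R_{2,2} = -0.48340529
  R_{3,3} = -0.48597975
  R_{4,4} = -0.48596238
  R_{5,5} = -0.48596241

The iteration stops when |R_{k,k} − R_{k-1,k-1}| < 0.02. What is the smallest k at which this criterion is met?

k = 3

|R_{1,1} − R_{0,0}| = 1.12951731 ≥ 0.02
|R_{2,2} − R_{1,1}| = 0.09760298 ≥ 0.02
|R_{3,3} − R_{2,2}| = 0.00257446 < 0.02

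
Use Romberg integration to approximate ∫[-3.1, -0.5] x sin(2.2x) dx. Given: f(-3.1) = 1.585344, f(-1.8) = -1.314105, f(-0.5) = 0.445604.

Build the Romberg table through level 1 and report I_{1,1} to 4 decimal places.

I_{0,0} (trapezoid, 1 panel, h=2.6000): 2.640232
I_{1,0} (trapezoid, 2 panels, h=1.3000): -0.388220
I_{1,1} = -0.388220 + (-0.388220 − 2.640232)/3 = -1.397704

-1.3977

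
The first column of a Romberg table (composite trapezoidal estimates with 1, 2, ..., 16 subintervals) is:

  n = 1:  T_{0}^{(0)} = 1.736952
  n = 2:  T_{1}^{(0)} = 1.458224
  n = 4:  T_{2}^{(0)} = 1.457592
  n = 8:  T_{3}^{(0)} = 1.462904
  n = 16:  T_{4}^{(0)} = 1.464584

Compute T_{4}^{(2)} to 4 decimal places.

1.4652

T_{3}^{(1)} = 1.462904 + (1.462904 − 1.457592)/3 = 1.464675
T_{4}^{(1)} = 1.464584 + (1.464584 − 1.462904)/3 = 1.465144
T_{4}^{(2)} = 1.465144 + (1.465144 − 1.464675)/15 = 1.465175
(Column j=1 coincides with Simpson's rule on the same nodes.)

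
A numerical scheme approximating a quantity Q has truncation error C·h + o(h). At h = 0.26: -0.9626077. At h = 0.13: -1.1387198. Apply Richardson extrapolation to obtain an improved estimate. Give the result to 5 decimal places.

The leading error scales as h; refining by a factor of 2 reduces it by 2^1 = 2.
Extrapolated value = (2·A(h/2) − A(h)) / (2 − 1)
= (2·(-1.1387198) − (-0.9626077)) / 1
= -1.3148319 / 1 = -1.3148319

-1.31483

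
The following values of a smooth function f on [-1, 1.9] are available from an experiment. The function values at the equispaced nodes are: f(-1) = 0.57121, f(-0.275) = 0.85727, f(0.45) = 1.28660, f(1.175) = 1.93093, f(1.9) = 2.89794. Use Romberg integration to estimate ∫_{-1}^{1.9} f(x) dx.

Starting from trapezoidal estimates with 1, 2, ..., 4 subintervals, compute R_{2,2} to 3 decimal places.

4.155

R_{0,0} (trapezoid, 1 panel, h=2.9000): 5.03027
R_{1,0} (trapezoid, 2 panels, h=1.4500): 4.38070
R_{2,0} (trapezoid, 4 panels, h=0.7250): 4.21180
R_{1,1} = 4.38070 + (4.38070 − 5.03027)/3 = 4.16418
R_{2,1} = 4.21180 + (4.21180 − 4.38070)/3 = 4.15550
R_{2,2} = 4.15550 + (4.15550 − 4.16418)/15 = 4.15492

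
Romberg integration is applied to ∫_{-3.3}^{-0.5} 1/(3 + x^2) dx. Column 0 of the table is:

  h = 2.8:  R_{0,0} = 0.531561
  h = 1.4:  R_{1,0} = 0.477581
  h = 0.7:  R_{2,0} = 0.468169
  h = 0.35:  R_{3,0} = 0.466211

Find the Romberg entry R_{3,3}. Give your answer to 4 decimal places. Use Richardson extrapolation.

0.4656

Richardson extrapolation on the trapezoidal column (denominator 4−1=3):
R_{1,1} = (4·0.477581 − 0.531561) / 3 = 0.459588
R_{2,1} = (4·0.468169 − 0.477581) / 3 = 0.465032
R_{3,1} = (4·0.466211 − 0.468169) / 3 = 0.465558
R_{2,2} = 0.465032 + (0.465032 − 0.459588)/15 = 0.465395
R_{3,2} = (16·0.465558 − 0.465032) / 15 = 0.465593
R_{3,3} = 0.465593 + (0.465593 − 0.465395)/63 = 0.465596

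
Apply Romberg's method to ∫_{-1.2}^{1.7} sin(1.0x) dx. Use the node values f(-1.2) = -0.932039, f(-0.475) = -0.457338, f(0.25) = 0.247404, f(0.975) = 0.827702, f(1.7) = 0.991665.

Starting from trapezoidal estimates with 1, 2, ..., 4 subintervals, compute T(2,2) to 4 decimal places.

0.4910

T(0,0) (trapezoid, 1 panel, h=2.9000): 0.086458
T(1,0) (trapezoid, 2 panels, h=1.4500): 0.401965
T(2,0) (trapezoid, 4 panels, h=0.7250): 0.469496
T(1,1) = 0.401965 + (0.401965 − 0.086458)/3 = 0.507134
T(2,1) = 0.469496 + (0.469496 − 0.401965)/3 = 0.492006
T(2,2) = 0.492006 + (0.492006 − 0.507134)/15 = 0.490997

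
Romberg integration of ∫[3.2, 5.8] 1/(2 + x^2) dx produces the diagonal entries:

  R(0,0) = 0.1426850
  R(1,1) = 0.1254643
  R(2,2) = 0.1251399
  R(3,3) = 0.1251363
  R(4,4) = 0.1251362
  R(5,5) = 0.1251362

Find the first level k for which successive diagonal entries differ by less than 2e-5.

k = 3

|R(1,1) − R(0,0)| = 0.0172207 ≥ 2e-5
|R(2,2) − R(1,1)| = 0.0003244 ≥ 2e-5
|R(3,3) − R(2,2)| = 0.0000036 < 2e-5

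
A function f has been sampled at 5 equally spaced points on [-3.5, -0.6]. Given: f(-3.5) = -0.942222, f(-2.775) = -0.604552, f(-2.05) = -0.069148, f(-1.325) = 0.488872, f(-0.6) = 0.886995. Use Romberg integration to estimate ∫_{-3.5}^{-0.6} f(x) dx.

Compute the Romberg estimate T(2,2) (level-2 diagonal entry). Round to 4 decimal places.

-0.1585

T(0,0) (trapezoid, 1 panel, h=2.9000): -0.080079
T(1,0) (trapezoid, 2 panels, h=1.4500): -0.140304
T(2,0) (trapezoid, 4 panels, h=0.7250): -0.154020
T(1,1) = -0.140304 + (-0.140304 − (-0.080079))/3 = -0.160379
T(2,1) = -0.154020 + (-0.154020 − (-0.140304))/3 = -0.158592
T(2,2) = -0.158592 + (-0.158592 − (-0.160379))/15 = -0.158473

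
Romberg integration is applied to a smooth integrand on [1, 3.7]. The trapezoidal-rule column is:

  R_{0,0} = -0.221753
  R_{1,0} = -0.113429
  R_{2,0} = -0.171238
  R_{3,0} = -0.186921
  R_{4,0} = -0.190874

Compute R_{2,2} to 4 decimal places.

Richardson extrapolation on the trapezoidal column (denominator 4−1=3):
R_{1,1} = (4·(-0.113429) − (-0.221753)) / 3 = -0.077321
R_{2,1} = (4·(-0.171238) − (-0.113429)) / 3 = -0.190508
R_{2,2} = (16·(-0.190508) − (-0.077321)) / 15 = -0.198054
(Column j=1 coincides with Simpson's rule on the same nodes.)

-0.1981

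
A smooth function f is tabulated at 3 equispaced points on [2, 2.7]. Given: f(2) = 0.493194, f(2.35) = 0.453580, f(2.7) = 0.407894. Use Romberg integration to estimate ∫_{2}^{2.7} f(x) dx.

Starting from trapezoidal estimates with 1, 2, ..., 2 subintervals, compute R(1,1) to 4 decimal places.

0.3168

R(0,0) (trapezoid, 1 panel, h=0.7000): 0.315381
R(1,0) (trapezoid, 2 panels, h=0.3500): 0.316443
R(1,1) = 0.316443 + (0.316443 − 0.315381)/3 = 0.316797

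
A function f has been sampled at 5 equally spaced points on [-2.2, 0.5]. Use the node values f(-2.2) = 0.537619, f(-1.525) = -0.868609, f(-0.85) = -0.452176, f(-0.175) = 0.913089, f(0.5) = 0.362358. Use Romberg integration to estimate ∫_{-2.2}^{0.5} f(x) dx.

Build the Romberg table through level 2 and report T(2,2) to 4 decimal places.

T(0,0) (trapezoid, 1 panel, h=2.7000): 1.214969
T(1,0) (trapezoid, 2 panels, h=1.3500): -0.002953
T(2,0) (trapezoid, 4 panels, h=0.6750): 0.028547
T(1,1) = -0.002953 + (-0.002953 − 1.214969)/3 = -0.408927
T(2,1) = 0.028547 + (0.028547 − (-0.002953))/3 = 0.039047
T(2,2) = 0.039047 + (0.039047 − (-0.408927))/15 = 0.068912

0.0689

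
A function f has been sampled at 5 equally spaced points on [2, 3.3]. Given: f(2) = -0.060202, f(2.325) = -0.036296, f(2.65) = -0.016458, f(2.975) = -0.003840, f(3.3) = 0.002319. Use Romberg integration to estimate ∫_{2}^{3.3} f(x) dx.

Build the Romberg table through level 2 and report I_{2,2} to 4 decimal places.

I_{0,0} (trapezoid, 1 panel, h=1.3000): -0.037624
I_{1,0} (trapezoid, 2 panels, h=0.6500): -0.029510
I_{2,0} (trapezoid, 4 panels, h=0.3250): -0.027799
I_{1,1} = -0.029510 + (-0.029510 − (-0.037624))/3 = -0.026805
I_{2,1} = -0.027799 + (-0.027799 − (-0.029510))/3 = -0.027229
I_{2,2} = -0.027229 + (-0.027229 − (-0.026805))/15 = -0.027257

-0.0273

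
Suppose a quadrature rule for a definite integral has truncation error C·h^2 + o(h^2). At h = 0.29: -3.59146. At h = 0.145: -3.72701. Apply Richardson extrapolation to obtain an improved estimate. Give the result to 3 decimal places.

-3.772

The leading error scales as h^2; refining by a factor of 2 reduces it by 2^2 = 4.
Extrapolated value = (4·A(h/2) − A(h)) / (4 − 1)
= (4·(-3.72701) − (-3.59146)) / 3
= -11.31658 / 3 = -3.77219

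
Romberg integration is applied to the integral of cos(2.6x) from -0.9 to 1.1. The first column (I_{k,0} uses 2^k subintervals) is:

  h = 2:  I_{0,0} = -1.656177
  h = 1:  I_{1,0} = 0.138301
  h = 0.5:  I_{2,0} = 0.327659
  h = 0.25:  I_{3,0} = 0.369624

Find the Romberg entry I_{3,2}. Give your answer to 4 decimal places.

I_{2,1} = (4·0.327659 − 0.138301) / 3 = 0.390778
I_{3,1} = (4·0.369624 − 0.327659) / 3 = 0.383612
I_{3,2} = (16·0.383612 − 0.390778) / 15 = 0.383134

0.3831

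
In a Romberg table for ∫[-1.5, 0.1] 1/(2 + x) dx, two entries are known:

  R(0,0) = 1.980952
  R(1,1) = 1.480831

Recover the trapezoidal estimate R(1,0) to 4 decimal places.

1.6059

From R(1,1) = (4·R(1,0) − R(0,0))/3, solve for R(1,0):
4·R(1,0) = 3·1.480831 + 1.980952 = 6.423445
R(1,0) = 1.605861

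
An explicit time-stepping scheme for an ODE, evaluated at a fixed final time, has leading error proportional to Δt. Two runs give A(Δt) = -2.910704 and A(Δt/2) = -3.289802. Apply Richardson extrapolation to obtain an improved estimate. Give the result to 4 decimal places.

-3.6689

The leading error scales as Δt; refining by a factor of 2 reduces it by 2^1 = 2.
Extrapolated value = (2·A(Δt/2) − A(Δt)) / (2 − 1)
= (2·(-3.289802) − (-2.910704)) / 1
= -3.668900 / 1 = -3.668900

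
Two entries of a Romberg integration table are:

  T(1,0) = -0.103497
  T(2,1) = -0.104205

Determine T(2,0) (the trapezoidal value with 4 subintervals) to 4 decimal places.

-0.1040

From T(2,1) = (4·T(2,0) − T(1,0))/3, solve for T(2,0):
4·T(2,0) = 3·(-0.104205) + (-0.103497) = -0.416112
T(2,0) = -0.104028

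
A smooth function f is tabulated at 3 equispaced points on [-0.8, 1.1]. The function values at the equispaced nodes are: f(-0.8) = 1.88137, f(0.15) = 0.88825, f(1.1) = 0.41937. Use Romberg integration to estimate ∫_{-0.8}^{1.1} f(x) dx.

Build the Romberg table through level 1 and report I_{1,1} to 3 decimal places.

I_{0,0} (trapezoid, 1 panel, h=1.9000): 2.18570
I_{1,0} (trapezoid, 2 panels, h=0.9500): 1.93669
I_{1,1} = 1.93669 + (1.93669 − 2.18570)/3 = 1.85369

1.854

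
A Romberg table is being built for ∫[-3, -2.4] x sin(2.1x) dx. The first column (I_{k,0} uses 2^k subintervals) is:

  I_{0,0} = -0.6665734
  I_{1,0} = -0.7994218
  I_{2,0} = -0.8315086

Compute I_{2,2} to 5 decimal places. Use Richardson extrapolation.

Richardson extrapolation on the trapezoidal column (denominator 4−1=3):
I_{1,1} = -0.7994218 + (-0.7994218 − (-0.6665734))/3 = -0.8437046
I_{2,1} = -0.8315086 + (-0.8315086 − (-0.7994218))/3 = -0.8422042
I_{2,2} = -0.8422042 + (-0.8422042 − (-0.8437046))/15 = -0.8421042

-0.84210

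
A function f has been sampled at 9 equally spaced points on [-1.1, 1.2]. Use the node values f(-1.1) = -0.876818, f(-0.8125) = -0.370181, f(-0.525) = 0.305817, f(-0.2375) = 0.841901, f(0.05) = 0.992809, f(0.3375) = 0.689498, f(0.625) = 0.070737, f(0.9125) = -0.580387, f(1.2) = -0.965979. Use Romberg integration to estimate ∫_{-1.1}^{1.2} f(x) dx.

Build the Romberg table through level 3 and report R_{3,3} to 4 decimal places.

R_{0,0} (trapezoid, 1 panel, h=2.3000): -2.119217
R_{1,0} (trapezoid, 2 panels, h=1.1500): 0.082122
R_{2,0} (trapezoid, 4 panels, h=0.5750): 0.257580
R_{3,0} (trapezoid, 8 panels, h=0.2875): 0.295779
R_{1,1} = 0.082122 + (0.082122 − (-2.119217))/3 = 0.815902
R_{2,1} = 0.257580 + (0.257580 − 0.082122)/3 = 0.316066
R_{3,1} = 0.295779 + (0.295779 − 0.257580)/3 = 0.308512
R_{2,2} = 0.316066 + (0.316066 − 0.815902)/15 = 0.282744
R_{3,2} = 0.308512 + (0.308512 − 0.316066)/15 = 0.308008
R_{3,3} = 0.308008 + (0.308008 − 0.282744)/63 = 0.308409

0.3084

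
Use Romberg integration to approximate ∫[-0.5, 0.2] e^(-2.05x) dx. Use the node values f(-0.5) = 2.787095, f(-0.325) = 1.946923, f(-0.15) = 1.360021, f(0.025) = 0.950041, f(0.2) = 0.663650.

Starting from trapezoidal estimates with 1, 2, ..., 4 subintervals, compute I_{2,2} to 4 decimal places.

1.0358

I_{0,0} (trapezoid, 1 panel, h=0.7000): 1.207761
I_{1,0} (trapezoid, 2 panels, h=0.3500): 1.079888
I_{2,0} (trapezoid, 4 panels, h=0.1750): 1.046913
I_{1,1} = 1.079888 + (1.079888 − 1.207761)/3 = 1.037264
I_{2,1} = 1.046913 + (1.046913 − 1.079888)/3 = 1.035921
I_{2,2} = 1.035921 + (1.035921 − 1.037264)/15 = 1.035831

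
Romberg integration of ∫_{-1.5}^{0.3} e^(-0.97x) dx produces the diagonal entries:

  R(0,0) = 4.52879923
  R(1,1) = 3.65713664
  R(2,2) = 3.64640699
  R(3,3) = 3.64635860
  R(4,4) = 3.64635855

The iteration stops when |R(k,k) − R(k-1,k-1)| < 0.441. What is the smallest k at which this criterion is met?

k = 2

|R(1,1) − R(0,0)| = 0.87166259 ≥ 0.441
|R(2,2) − R(1,1)| = 0.01072965 < 0.441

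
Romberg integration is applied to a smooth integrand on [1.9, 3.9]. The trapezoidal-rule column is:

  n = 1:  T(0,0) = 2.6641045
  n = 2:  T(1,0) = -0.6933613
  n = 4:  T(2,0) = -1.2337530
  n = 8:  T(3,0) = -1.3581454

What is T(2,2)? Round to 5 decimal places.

-1.38731

Richardson extrapolation on the trapezoidal column (denominator 4−1=3):
T(1,1) = -0.6933613 + (-0.6933613 − 2.6641045)/3 = -1.8125166
T(2,1) = -1.2337530 + (-1.2337530 − (-0.6933613))/3 = -1.4138836
T(2,2) = -1.4138836 + (-1.4138836 − (-1.8125166))/15 = -1.3873081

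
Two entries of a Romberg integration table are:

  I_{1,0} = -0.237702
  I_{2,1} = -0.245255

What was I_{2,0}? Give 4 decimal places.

From I_{2,1} = (4·I_{2,0} − I_{1,0})/3, solve for I_{2,0}:
4·I_{2,0} = 3·(-0.245255) + (-0.237702) = -0.973467
I_{2,0} = -0.243367

-0.2434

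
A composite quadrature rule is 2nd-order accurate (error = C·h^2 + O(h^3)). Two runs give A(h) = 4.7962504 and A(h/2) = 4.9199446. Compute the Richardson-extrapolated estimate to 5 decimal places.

4.96118

Extrapolated value = (4·A(h/2) − A(h)) / (4 − 1)
= (4·4.9199446 − 4.7962504) / 3
= 14.8835280 / 3 = 4.9611760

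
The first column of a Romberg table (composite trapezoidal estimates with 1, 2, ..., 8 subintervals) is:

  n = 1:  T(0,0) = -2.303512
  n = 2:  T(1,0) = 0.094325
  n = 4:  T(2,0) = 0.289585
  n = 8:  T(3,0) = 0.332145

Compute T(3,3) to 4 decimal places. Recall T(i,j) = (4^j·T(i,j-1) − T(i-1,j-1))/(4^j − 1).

0.3462

T(1,1) = 0.094325 + (0.094325 − (-2.303512))/3 = 0.893604
T(2,1) = 0.289585 + (0.289585 − 0.094325)/3 = 0.354672
T(3,1) = (4·0.332145 − 0.289585) / 3 = 0.346332
T(2,2) = (16·0.354672 − 0.893604) / 15 = 0.318743
T(3,2) = 0.346332 + (0.346332 − 0.354672)/15 = 0.345776
T(3,3) = (64·0.345776 − 0.318743) / 63 = 0.346205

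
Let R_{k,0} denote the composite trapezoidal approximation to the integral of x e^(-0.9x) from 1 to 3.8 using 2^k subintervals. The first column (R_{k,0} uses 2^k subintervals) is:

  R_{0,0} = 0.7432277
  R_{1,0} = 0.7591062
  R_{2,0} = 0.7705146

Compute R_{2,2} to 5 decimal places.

R_{1,1} = 0.7591062 + (0.7591062 − 0.7432277)/3 = 0.7643990
R_{2,1} = (4·0.7705146 − 0.7591062) / 3 = 0.7743174
R_{2,2} = 0.7743174 + (0.7743174 − 0.7643990)/15 = 0.7749786

0.77498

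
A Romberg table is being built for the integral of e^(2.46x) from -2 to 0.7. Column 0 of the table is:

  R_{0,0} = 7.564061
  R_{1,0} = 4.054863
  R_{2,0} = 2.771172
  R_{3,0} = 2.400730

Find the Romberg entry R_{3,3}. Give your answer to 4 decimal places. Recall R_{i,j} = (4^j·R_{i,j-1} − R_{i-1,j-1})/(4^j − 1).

2.2723

Richardson extrapolation on the trapezoidal column (denominator 4−1=3):
R_{1,1} = 4.054863 + (4.054863 − 7.564061)/3 = 2.885130
R_{2,1} = 2.771172 + (2.771172 − 4.054863)/3 = 2.343275
R_{3,1} = (4·2.400730 − 2.771172) / 3 = 2.277249
R_{2,2} = (16·2.343275 − 2.885130) / 15 = 2.307151
R_{3,2} = (16·2.277249 − 2.343275) / 15 = 2.272847
R_{3,3} = 2.272847 + (2.272847 − 2.307151)/63 = 2.272302
(Column j=1 coincides with Simpson's rule on the same nodes.)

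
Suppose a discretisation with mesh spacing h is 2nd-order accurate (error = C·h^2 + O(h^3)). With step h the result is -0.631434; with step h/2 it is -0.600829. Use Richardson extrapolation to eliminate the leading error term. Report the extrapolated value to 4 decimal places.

-0.5906

Extrapolated value = (4·A(h/2) − A(h)) / (4 − 1)
= (4·(-0.600829) − (-0.631434)) / 3
= -1.771882 / 3 = -0.590627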